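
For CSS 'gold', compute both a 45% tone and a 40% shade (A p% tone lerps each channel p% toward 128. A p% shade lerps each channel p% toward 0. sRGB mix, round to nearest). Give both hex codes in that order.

CSS gold is rgb(255, 215, 0).
45% tone:
  R: 255 − 57.15 = 197.85 → 198
  G: 215 + 0.45×(128−215) = 215 − 39.15 = 175.85 → 176
  B: 0 + 0.45×(128−0) = 0 + 57.6 = 57.6 → 58
  → #C6B03A
40% shade:
  R: 255 − 102 = 153 → 153
  G: 215 + 0.4×(0−215) = 215 − 86 = 129 → 129
  B: 0 + 0 = 0 → 0
  → #998100

#C6B03A, #998100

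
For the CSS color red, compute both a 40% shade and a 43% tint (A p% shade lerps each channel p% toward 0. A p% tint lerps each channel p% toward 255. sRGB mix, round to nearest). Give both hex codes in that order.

#990000, #FF6E6E

CSS red is rgb(255, 0, 0).
40% shade:
  R: 255 − 102 = 153 → 153
  G: 0 + 0.4×(0−0) = 0 + 0 = 0 → 0
  B: 0 + 0 = 0 → 0
  → #990000
43% tint:
  R: 255 + 0 = 255 → 255
  G: 0 + 0.43×(255−0) = 0 + 109.65 = 109.65 → 110
  B: 0 + 109.65 = 109.65 → 110
  → #FF6E6E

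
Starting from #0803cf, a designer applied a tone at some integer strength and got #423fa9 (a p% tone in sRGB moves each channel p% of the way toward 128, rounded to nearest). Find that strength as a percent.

#0803cf is rgb(8, 3, 207); #423fa9 is rgb(66, 63, 169).
On the G channel (widest range): 63 ≈ 3 + (p/100)(128 − 3), so p ≈ 100×(63 − 3)/(128 − 3) = 6000/125 = 48.00.
p = 48 reproduces all three channels after rounding.

48%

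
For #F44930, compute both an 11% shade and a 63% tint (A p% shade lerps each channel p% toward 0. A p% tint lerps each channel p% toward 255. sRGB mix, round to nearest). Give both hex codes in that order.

#F44930 is rgb(244, 73, 48).
11% shade:
  R: 244 − 26.84 = 217.16 → 217
  G: 73 − 8.03 = 64.97 → 65
  B: 48 − 5.28 = 42.72 → 43
  → #D9412B
63% tint:
  R: 244 + 0.63×(255−244) = 244 + 6.93 = 250.93 → 251
  G: 73 + 114.66 = 187.66 → 188
  B: 48 + 130.41 = 178.41 → 178
  → #FBBCB2

#D9412B, #FBBCB2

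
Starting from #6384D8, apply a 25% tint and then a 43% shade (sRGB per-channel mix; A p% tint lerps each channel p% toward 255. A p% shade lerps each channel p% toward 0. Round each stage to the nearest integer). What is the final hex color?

#4F5D81

#6384D8 is rgb(99, 132, 216).
Lerp each channel 25% toward 255:
  R: 99 + 0.25×(255−99) = 99 + 39 = 138 → 138
  G: 132 + 0.25×(255−132) = 132 + 30.75 = 162.75 → 163
  B: 216 + 0.25×(255−216) = 216 + 9.75 = 225.75 → 226
After the tint: rgb(138, 163, 226) = #8AA3E2.
A 43% shade moves each channel 43% toward 0:
  R: 138 + 0.43×(0−138) = 138 − 59.34 = 78.66 → 79
  G: 163 + 0.43×(0−163) = 163 − 70.09 = 92.91 → 93
  B: 226 − 97.18 = 128.82 → 129
rgb(79, 93, 129) = #4F5D81.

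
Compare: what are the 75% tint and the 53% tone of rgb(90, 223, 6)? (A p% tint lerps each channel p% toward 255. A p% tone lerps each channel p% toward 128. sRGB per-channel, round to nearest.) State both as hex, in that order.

#D6F7C1, #6EAD47

75% tint:
  R: 90 + 0.75×(255−90) = 90 + 123.75 = 213.75 → 214
  G: 223 + 0.75×(255−223) = 223 + 24 = 247 → 247
  B: 6 + 0.75×(255−6) = 6 + 186.75 = 192.75 → 193
  → #D6F7C1
53% tone:
  R: 90 + 0.53×(128−90) = 90 + 20.14 = 110.14 → 110
  G: 223 − 50.35 = 172.65 → 173
  B: 6 + 64.66 = 70.66 → 71
  → #6EAD47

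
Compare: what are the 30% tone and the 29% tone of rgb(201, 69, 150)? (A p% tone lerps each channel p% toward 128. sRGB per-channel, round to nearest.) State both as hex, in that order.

30% tone:
  R: 201 + 0.3×(128−201) = 201 − 21.9 = 179.1 → 179
  G: 69 + 0.3×(128−69) = 69 + 17.7 = 86.7 → 87
  B: 150 − 6.6 = 143.4 → 143
  → #b3578f
29% tone:
  R: 201 + 0.29×(128−201) = 201 − 21.17 = 179.83 → 180
  G: 69 + 17.11 = 86.11 → 86
  B: 150 + 0.29×(128−150) = 150 − 6.38 = 143.62 → 144
  → #b45690

#b3578f, #b45690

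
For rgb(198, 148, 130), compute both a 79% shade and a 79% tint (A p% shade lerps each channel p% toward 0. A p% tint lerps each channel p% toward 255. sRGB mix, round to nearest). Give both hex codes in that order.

#2A1F1B, #F3E9E5

79% shade:
  R: 198 + 0.79×(0−198) = 198 − 156.42 = 41.58 → 42
  G: 148 − 116.92 = 31.08 → 31
  B: 130 + 0.79×(0−130) = 130 − 102.7 = 27.3 → 27
  → #2A1F1B
79% tint:
  R: 198 + 0.79×(255−198) = 198 + 45.03 = 243.03 → 243
  G: 148 + 0.79×(255−148) = 148 + 84.53 = 232.53 → 233
  B: 130 + 0.79×(255−130) = 130 + 98.75 = 228.75 → 229
  → #F3E9E5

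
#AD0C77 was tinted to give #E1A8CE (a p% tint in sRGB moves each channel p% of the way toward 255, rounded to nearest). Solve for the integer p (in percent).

64%

#AD0C77 is rgb(173, 12, 119); #E1A8CE is rgb(225, 168, 206).
On the G channel (widest range): 168 ≈ 12 + (p/100)(255 − 12), so p ≈ 100×(168 − 12)/(255 − 12) = 15600/243 = 64.20.
p = 64 reproduces all three channels after rounding.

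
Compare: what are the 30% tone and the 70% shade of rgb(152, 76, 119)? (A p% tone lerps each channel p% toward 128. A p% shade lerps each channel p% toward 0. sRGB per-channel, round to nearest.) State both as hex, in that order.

30% tone:
  R: 152 + 0.3×(128−152) = 152 − 7.2 = 144.8 → 145
  G: 76 + 15.6 = 91.6 → 92
  B: 119 + 0.3×(128−119) = 119 + 2.7 = 121.7 → 122
  → #915C7A
70% shade:
  R: 152 + 0.7×(0−152) = 152 − 106.4 = 45.6 → 46
  G: 76 + 0.7×(0−76) = 76 − 53.2 = 22.8 → 23
  B: 119 − 83.3 = 35.7 → 36
  → #2E1724

#915C7A, #2E1724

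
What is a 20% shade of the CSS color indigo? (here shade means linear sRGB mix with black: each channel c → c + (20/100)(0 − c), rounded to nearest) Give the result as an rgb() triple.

rgb(60, 0, 104)

CSS indigo is rgb(75, 0, 130).
Lerp each channel 20% toward 0:
  R: 75 + 0.2×(0−75) = 75 − 15 = 60 → 60
  G: 0 + 0.2×(0−0) = 0 + 0 = 0 → 0
  B: 130 − 26 = 104 → 104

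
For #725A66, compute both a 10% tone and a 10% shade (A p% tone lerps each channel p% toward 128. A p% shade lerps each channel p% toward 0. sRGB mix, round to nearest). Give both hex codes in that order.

#725A66 is rgb(114, 90, 102).
10% tone:
  R: 114 + 0.1×(128−114) = 114 + 1.4 = 115.4 → 115
  G: 90 + 3.8 = 93.8 → 94
  B: 102 + 0.1×(128−102) = 102 + 2.6 = 104.6 → 105
  → #735E69
10% shade:
  R: 114 + 0.1×(0−114) = 114 − 11.4 = 102.6 → 103
  G: 90 + 0.1×(0−90) = 90 − 9 = 81 → 81
  B: 102 + 0.1×(0−102) = 102 − 10.2 = 91.8 → 92
  → #67515C

#735E69, #67515C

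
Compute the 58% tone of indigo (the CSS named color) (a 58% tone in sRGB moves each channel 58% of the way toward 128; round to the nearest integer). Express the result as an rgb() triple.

CSS indigo is rgb(75, 0, 130).
A 58% tone moves each channel 58% toward 128:
  R: 75 + 30.74 = 105.74 → 106
  G: 0 + 0.58×(128−0) = 0 + 74.24 = 74.24 → 74
  B: 130 − 1.16 = 128.84 → 129

rgb(106, 74, 129)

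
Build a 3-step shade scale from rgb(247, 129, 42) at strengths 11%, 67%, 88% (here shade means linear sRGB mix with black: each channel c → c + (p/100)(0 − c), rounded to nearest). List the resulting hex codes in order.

#DC7325, #522B0E, #1E0F05

11%: (247 − 27.17 = 219.83→220, 129 − 14.19 = 114.81→115, 42 − 4.62 = 37.38→37) → #DC7325
67%: (247 − 165.49 = 81.51→82, 129 − 86.43 = 42.57→43, 42 − 28.14 = 13.86→14) → #522B0E
88%: (247 − 217.36 = 29.64→30, 129 − 113.52 = 15.48→15, 42 − 36.96 = 5.04→5) → #1E0F05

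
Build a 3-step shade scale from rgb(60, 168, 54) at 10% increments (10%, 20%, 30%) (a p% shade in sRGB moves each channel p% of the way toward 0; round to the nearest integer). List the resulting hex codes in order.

10%: (60 − 6 = 54→54, 168 − 16.8 = 151.2→151, 54 − 5.4 = 48.6→49) → #369731
20%: (60 − 12 = 48→48, 168 − 33.6 = 134.4→134, 54 − 10.8 = 43.2→43) → #30862b
30%: (60 − 18 = 42→42, 168 − 50.4 = 117.6→118, 54 − 16.2 = 37.8→38) → #2a7626

#369731, #30862b, #2a7626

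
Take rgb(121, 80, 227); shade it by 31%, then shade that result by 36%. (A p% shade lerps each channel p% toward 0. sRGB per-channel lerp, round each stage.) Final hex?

#352364

Per channel, c → c + 0.31(0 − c):
  R: 121 + 0.31×(0−121) = 121 − 37.51 = 83.49 → 83
  G: 80 + 0.31×(0−80) = 80 − 24.8 = 55.2 → 55
  B: 227 + 0.31×(0−227) = 227 − 70.37 = 156.63 → 157
After the shade: rgb(83, 55, 157) = #53379D.
Per channel, c → c + 0.36(0 − c):
  R: 83 + 0.36×(0−83) = 83 − 29.88 = 53.12 → 53
  G: 55 − 19.8 = 35.2 → 35
  B: 157 − 56.52 = 100.48 → 100
rgb(53, 35, 100) = #352364.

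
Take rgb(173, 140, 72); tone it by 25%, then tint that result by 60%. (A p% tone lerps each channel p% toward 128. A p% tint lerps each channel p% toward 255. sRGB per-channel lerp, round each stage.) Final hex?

#dad0bb

A 25% tone moves each channel 25% toward 128:
  R: 173 + 0.25×(128−173) = 173 − 11.25 = 161.75 → 162
  G: 140 + 0.25×(128−140) = 140 − 3 = 137 → 137
  B: 72 + 0.25×(128−72) = 72 + 14 = 86 → 86
After the tone: rgb(162, 137, 86) = #a28956.
A 60% tint moves each channel 60% toward 255:
  R: 162 + 0.6×(255−162) = 162 + 55.8 = 217.8 → 218
  G: 137 + 0.6×(255−137) = 137 + 70.8 = 207.8 → 208
  B: 86 + 101.4 = 187.4 → 187
rgb(218, 208, 187) = #dad0bb.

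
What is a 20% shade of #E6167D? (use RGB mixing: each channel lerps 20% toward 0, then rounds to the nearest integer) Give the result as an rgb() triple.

#E6167D is rgb(230, 22, 125).
Per channel, c → c + 0.2(0 − c):
  R: 230 − 46 = 184 → 184
  G: 22 − 4.4 = 17.6 → 18
  B: 125 + 0.2×(0−125) = 125 − 25 = 100 → 100

rgb(184, 18, 100)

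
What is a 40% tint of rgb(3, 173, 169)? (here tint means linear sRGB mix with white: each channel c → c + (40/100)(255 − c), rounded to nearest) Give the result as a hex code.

#68CECB

Lerp each channel 40% toward 255:
  R: 3 + 0.4×(255−3) = 3 + 100.8 = 103.8 → 104
  G: 173 + 0.4×(255−173) = 173 + 32.8 = 205.8 → 206
  B: 169 + 0.4×(255−169) = 169 + 34.4 = 203.4 → 203
rgb(104, 206, 203) = #68CECB.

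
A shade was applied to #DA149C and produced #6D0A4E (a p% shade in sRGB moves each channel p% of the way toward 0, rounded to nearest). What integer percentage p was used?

50%

#DA149C is rgb(218, 20, 156); #6D0A4E is rgb(109, 10, 78).
On the R channel (widest range): 109 ≈ 218 + (p/100)(0 − 218), so p ≈ 100×(109 − 218)/(0 − 218) = -10900/-218 = 50.00.
p = 50 reproduces all three channels after rounding.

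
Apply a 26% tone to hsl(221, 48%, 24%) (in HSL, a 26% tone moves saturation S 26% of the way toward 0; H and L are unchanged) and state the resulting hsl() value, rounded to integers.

S moves 26% from 48 toward 0: 48 − 12.48 = 35.52 → 36.
H and L are unchanged.

hsl(221, 36%, 24%)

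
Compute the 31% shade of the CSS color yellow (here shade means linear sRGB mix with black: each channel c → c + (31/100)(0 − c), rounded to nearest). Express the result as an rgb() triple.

rgb(176, 176, 0)

CSS yellow is rgb(255, 255, 0).
A 31% shade moves each channel 31% toward 0:
  R: 255 − 79.05 = 175.95 → 176
  G: 255 + 0.31×(0−255) = 255 − 79.05 = 175.95 → 176
  B: 0 + 0 = 0 → 0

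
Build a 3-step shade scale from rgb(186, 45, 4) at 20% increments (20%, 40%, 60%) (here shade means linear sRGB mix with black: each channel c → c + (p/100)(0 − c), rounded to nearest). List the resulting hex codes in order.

#952403, #701b02, #4a1202

20%: (186 − 37.2 = 148.8→149, 45 − 9 = 36→36, 4 − 0.8 = 3.2→3) → #952403
40%: (186 − 74.4 = 111.6→112, 45 − 18 = 27→27, 4 − 1.6 = 2.4→2) → #701b02
60%: (186 − 111.6 = 74.4→74, 45 − 27 = 18→18, 4 − 2.4 = 1.6→2) → #4a1202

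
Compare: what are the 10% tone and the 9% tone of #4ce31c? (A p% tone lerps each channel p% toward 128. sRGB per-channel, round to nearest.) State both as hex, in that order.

#51d926, #51da25

#4ce31c is rgb(76, 227, 28).
10% tone:
  R: 76 + 0.1×(128−76) = 76 + 5.2 = 81.2 → 81
  G: 227 − 9.9 = 217.1 → 217
  B: 28 + 0.1×(128−28) = 28 + 10 = 38 → 38
  → #51d926
9% tone:
  R: 76 + 0.09×(128−76) = 76 + 4.68 = 80.68 → 81
  G: 227 − 8.91 = 218.09 → 218
  B: 28 + 0.09×(128−28) = 28 + 9 = 37 → 37
  → #51da25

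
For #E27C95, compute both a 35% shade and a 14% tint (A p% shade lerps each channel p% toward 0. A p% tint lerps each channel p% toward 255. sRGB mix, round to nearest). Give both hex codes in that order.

#935161, #E68EA4

#E27C95 is rgb(226, 124, 149).
35% shade:
  R: 226 − 79.1 = 146.9 → 147
  G: 124 + 0.35×(0−124) = 124 − 43.4 = 80.6 → 81
  B: 149 − 52.15 = 96.85 → 97
  → #935161
14% tint:
  R: 226 + 0.14×(255−226) = 226 + 4.06 = 230.06 → 230
  G: 124 + 18.34 = 142.34 → 142
  B: 149 + 0.14×(255−149) = 149 + 14.84 = 163.84 → 164
  → #E68EA4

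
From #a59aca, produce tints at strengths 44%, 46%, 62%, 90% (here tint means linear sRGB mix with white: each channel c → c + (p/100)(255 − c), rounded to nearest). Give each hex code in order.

#cdc6e1, #cec8e2, #ddd9eb, #f6f5fa

#a59aca is rgb(165, 154, 202).
44%: (165 + 39.6 = 204.6→205, 154 + 44.44 = 198.44→198, 202 + 23.32 = 225.32→225) → #cdc6e1
46%: (165 + 41.4 = 206.4→206, 154 + 46.46 = 200.46→200, 202 + 24.38 = 226.38→226) → #cec8e2
62%: (165 + 55.8 = 220.8→221, 154 + 62.62 = 216.62→217, 202 + 32.86 = 234.86→235) → #ddd9eb
90%: (165 + 81 = 246→246, 154 + 90.9 = 244.9→245, 202 + 47.7 = 249.7→250) → #f6f5fa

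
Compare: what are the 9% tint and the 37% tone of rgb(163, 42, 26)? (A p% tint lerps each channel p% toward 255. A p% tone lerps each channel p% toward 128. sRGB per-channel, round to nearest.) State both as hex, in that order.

#AB3D2F, #964A40

9% tint:
  R: 163 + 8.28 = 171.28 → 171
  G: 42 + 19.17 = 61.17 → 61
  B: 26 + 20.61 = 46.61 → 47
  → #AB3D2F
37% tone:
  R: 163 − 12.95 = 150.05 → 150
  G: 42 + 0.37×(128−42) = 42 + 31.82 = 73.82 → 74
  B: 26 + 37.74 = 63.74 → 64
  → #964A40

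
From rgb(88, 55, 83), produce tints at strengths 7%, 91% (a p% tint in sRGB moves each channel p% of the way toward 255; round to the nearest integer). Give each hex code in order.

#64455F, #F0EDF0

7%: (88 + 11.69 = 99.69→100, 55 + 14 = 69→69, 83 + 12.04 = 95.04→95) → #64455F
91%: (88 + 151.97 = 239.97→240, 55 + 182 = 237→237, 83 + 156.52 = 239.52→240) → #F0EDF0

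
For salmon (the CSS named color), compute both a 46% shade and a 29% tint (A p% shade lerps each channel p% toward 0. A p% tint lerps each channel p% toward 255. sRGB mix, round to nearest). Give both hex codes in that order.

#87453E, #FBA59B

CSS salmon is rgb(250, 128, 114).
46% shade:
  R: 250 − 115 = 135 → 135
  G: 128 + 0.46×(0−128) = 128 − 58.88 = 69.12 → 69
  B: 114 + 0.46×(0−114) = 114 − 52.44 = 61.56 → 62
  → #87453E
29% tint:
  R: 250 + 0.29×(255−250) = 250 + 1.45 = 251.45 → 251
  G: 128 + 0.29×(255−128) = 128 + 36.83 = 164.83 → 165
  B: 114 + 40.89 = 154.89 → 155
  → #FBA59B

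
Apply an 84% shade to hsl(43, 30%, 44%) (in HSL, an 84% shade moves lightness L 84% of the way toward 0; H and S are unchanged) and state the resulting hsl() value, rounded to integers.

L moves 84% from 44 toward 0: 44 − 36.96 = 7.04 → 7.
H and S are unchanged.

hsl(43, 30%, 7%)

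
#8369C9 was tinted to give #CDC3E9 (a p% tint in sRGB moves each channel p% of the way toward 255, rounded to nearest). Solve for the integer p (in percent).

60%

#8369C9 is rgb(131, 105, 201); #CDC3E9 is rgb(205, 195, 233).
On the G channel (widest range): 195 ≈ 105 + (p/100)(255 − 105), so p ≈ 100×(195 − 105)/(255 − 105) = 9000/150 = 60.00.
p = 60 reproduces all three channels after rounding.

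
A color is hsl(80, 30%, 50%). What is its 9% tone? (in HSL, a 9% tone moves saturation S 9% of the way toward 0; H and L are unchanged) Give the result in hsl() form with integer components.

hsl(80, 27%, 50%)

S moves 9% from 30 toward 0: 30 − 2.7 = 27.3 → 27.
H and L are unchanged.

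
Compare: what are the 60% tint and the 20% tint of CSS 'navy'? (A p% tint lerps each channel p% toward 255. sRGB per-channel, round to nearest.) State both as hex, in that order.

#9999CC, #333399

CSS navy is rgb(0, 0, 128).
60% tint:
  R: 0 + 0.6×(255−0) = 0 + 153 = 153 → 153
  G: 0 + 153 = 153 → 153
  B: 128 + 0.6×(255−128) = 128 + 76.2 = 204.2 → 204
  → #9999CC
20% tint:
  R: 0 + 0.2×(255−0) = 0 + 51 = 51 → 51
  G: 0 + 0.2×(255−0) = 0 + 51 = 51 → 51
  B: 128 + 0.2×(255−128) = 128 + 25.4 = 153.4 → 153
  → #333399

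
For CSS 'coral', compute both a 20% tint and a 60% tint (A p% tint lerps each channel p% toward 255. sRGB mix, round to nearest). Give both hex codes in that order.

#FF9973, #FFCCB9

CSS coral is rgb(255, 127, 80).
20% tint:
  R: 255 + 0 = 255 → 255
  G: 127 + 25.6 = 152.6 → 153
  B: 80 + 0.2×(255−80) = 80 + 35 = 115 → 115
  → #FF9973
60% tint:
  R: 255 + 0 = 255 → 255
  G: 127 + 0.6×(255−127) = 127 + 76.8 = 203.8 → 204
  B: 80 + 0.6×(255−80) = 80 + 105 = 185 → 185
  → #FFCCB9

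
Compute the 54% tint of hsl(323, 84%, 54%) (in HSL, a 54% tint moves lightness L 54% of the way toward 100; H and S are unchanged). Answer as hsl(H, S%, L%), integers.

hsl(323, 84%, 79%)

L moves 54% from 54 toward 100: 54 + 24.84 = 78.84 → 79.
H and S are unchanged.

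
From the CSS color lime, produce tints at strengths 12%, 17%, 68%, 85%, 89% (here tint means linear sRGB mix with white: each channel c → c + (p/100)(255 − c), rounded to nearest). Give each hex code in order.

CSS lime is rgb(0, 255, 0).
12%: (0 + 30.6 = 30.6→31, 255→255, 0 + 30.6 = 30.6→31) → #1FFF1F
17%: (0 + 43.35 = 43.35→43, 255→255, 0 + 43.35 = 43.35→43) → #2BFF2B
68%: (0 + 173.4 = 173.4→173, 255→255, 0 + 173.4 = 173.4→173) → #ADFFAD
85%: (0 + 216.75 = 216.75→217, 255→255, 0 + 216.75 = 216.75→217) → #D9FFD9
89%: (0 + 226.95 = 226.95→227, 255→255, 0 + 226.95 = 226.95→227) → #E3FFE3

#1FFF1F, #2BFF2B, #ADFFAD, #D9FFD9, #E3FFE3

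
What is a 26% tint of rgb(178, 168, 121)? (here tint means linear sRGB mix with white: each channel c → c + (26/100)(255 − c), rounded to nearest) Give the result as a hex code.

#c6bf9c

Lerp each channel 26% toward 255:
  R: 178 + 20.02 = 198.02 → 198
  G: 168 + 0.26×(255−168) = 168 + 22.62 = 190.62 → 191
  B: 121 + 0.26×(255−121) = 121 + 34.84 = 155.84 → 156
rgb(198, 191, 156) = #c6bf9c.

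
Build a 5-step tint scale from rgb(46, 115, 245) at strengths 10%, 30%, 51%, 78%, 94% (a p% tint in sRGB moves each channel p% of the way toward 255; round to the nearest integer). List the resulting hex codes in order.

#4381F6, #6D9DF8, #99BAFA, #D1E0FD, #F2F7FE

10%: (46 + 20.9 = 66.9→67, 115 + 14 = 129→129, 245 + 1 = 246→246) → #4381F6
30%: (46 + 62.7 = 108.7→109, 115 + 42 = 157→157, 245 + 3 = 248→248) → #6D9DF8
51%: (46 + 106.59 = 152.59→153, 115 + 71.4 = 186.4→186, 245 + 5.1 = 250.1→250) → #99BAFA
78%: (46 + 163.02 = 209.02→209, 115 + 109.2 = 224.2→224, 245 + 7.8 = 252.8→253) → #D1E0FD
94%: (46 + 196.46 = 242.46→242, 115 + 131.6 = 246.6→247, 245 + 9.4 = 254.4→254) → #F2F7FE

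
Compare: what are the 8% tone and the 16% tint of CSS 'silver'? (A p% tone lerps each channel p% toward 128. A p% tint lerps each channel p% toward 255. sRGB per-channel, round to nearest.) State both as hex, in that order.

CSS silver is rgb(192, 192, 192).
8% tone:
  R: 192 + 0.08×(128−192) = 192 − 5.12 = 186.88 → 187
  G: 192 − 5.12 = 186.88 → 187
  B: 192 + 0.08×(128−192) = 192 − 5.12 = 186.88 → 187
  → #bbbbbb
16% tint:
  R: 192 + 10.08 = 202.08 → 202
  G: 192 + 0.16×(255−192) = 192 + 10.08 = 202.08 → 202
  B: 192 + 0.16×(255−192) = 192 + 10.08 = 202.08 → 202
  → #cacaca

#bbbbbb, #cacaca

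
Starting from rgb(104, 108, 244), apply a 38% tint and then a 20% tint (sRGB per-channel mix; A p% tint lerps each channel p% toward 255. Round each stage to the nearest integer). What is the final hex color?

Per channel, c → c + 0.38(255 − c):
  R: 104 + 57.38 = 161.38 → 161
  G: 108 + 55.86 = 163.86 → 164
  B: 244 + 4.18 = 248.18 → 248
After the tint: rgb(161, 164, 248) = #A1A4F8.
Lerp each channel 20% toward 255:
  R: 161 + 18.8 = 179.8 → 180
  G: 164 + 0.2×(255−164) = 164 + 18.2 = 182.2 → 182
  B: 248 + 1.4 = 249.4 → 249
rgb(180, 182, 249) = #B4B6F9.

#B4B6F9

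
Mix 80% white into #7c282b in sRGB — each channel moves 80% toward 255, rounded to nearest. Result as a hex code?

#7c282b is rgb(124, 40, 43).
Per channel, c → c + 0.8(255 − c):
  R: 124 + 0.8×(255−124) = 124 + 104.8 = 228.8 → 229
  G: 40 + 0.8×(255−40) = 40 + 172 = 212 → 212
  B: 43 + 0.8×(255−43) = 43 + 169.6 = 212.6 → 213
rgb(229, 212, 213) = #e5d4d5.

#e5d4d5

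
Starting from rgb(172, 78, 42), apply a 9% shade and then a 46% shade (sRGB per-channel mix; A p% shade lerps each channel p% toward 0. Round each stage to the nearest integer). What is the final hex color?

Lerp each channel 9% toward 0:
  R: 172 + 0.09×(0−172) = 172 − 15.48 = 156.52 → 157
  G: 78 + 0.09×(0−78) = 78 − 7.02 = 70.98 → 71
  B: 42 + 0.09×(0−42) = 42 − 3.78 = 38.22 → 38
After the shade: rgb(157, 71, 38) = #9D4726.
Per channel, c → c + 0.46(0 − c):
  R: 157 + 0.46×(0−157) = 157 − 72.22 = 84.78 → 85
  G: 71 + 0.46×(0−71) = 71 − 32.66 = 38.34 → 38
  B: 38 + 0.46×(0−38) = 38 − 17.48 = 20.52 → 21
rgb(85, 38, 21) = #552615.

#552615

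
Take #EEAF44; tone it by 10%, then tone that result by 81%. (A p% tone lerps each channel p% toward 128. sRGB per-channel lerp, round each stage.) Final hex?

#938876

#EEAF44 is rgb(238, 175, 68).
Lerp each channel 10% toward 128:
  R: 238 − 11 = 227 → 227
  G: 175 − 4.7 = 170.3 → 170
  B: 68 + 6 = 74 → 74
After the tone: rgb(227, 170, 74) = #E3AA4A.
Per channel, c → c + 0.81(128 − c):
  R: 227 + 0.81×(128−227) = 227 − 80.19 = 146.81 → 147
  G: 170 − 34.02 = 135.98 → 136
  B: 74 + 43.74 = 117.74 → 118
rgb(147, 136, 118) = #938876.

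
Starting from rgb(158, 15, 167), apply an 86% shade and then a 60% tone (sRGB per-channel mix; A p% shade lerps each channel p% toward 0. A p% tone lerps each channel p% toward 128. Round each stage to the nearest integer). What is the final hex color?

#564E56

Per channel, c → c + 0.86(0 − c):
  R: 158 + 0.86×(0−158) = 158 − 135.88 = 22.12 → 22
  G: 15 − 12.9 = 2.1 → 2
  B: 167 − 143.62 = 23.38 → 23
After the shade: rgb(22, 2, 23) = #160217.
Per channel, c → c + 0.6(128 − c):
  R: 22 + 0.6×(128−22) = 22 + 63.6 = 85.6 → 86
  G: 2 + 0.6×(128−2) = 2 + 75.6 = 77.6 → 78
  B: 23 + 63 = 86 → 86
rgb(86, 78, 86) = #564E56.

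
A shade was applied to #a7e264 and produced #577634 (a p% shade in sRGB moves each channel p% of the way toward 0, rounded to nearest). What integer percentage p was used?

#a7e264 is rgb(167, 226, 100); #577634 is rgb(87, 118, 52).
On the G channel (widest range): 118 ≈ 226 + (p/100)(0 − 226), so p ≈ 100×(118 − 226)/(0 − 226) = -10800/-226 = 47.79.
p = 48 reproduces all three channels after rounding.

48%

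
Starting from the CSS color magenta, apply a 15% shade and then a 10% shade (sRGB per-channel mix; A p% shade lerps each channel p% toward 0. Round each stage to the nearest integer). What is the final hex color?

CSS magenta is rgb(255, 0, 255).
Lerp each channel 15% toward 0:
  R: 255 − 38.25 = 216.75 → 217
  G: 0 + 0 = 0 → 0
  B: 255 + 0.15×(0−255) = 255 − 38.25 = 216.75 → 217
After the shade: rgb(217, 0, 217) = #d900d9.
Per channel, c → c + 0.1(0 − c):
  R: 217 − 21.7 = 195.3 → 195
  G: 0 + 0.1×(0−0) = 0 + 0 = 0 → 0
  B: 217 + 0.1×(0−217) = 217 − 21.7 = 195.3 → 195
rgb(195, 0, 195) = #c300c3.

#c300c3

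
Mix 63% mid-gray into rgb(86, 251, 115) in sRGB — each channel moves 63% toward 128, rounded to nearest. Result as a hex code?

#70ae7b

Lerp each channel 63% toward 128:
  R: 86 + 26.46 = 112.46 → 112
  G: 251 − 77.49 = 173.51 → 174
  B: 115 + 0.63×(128−115) = 115 + 8.19 = 123.19 → 123
rgb(112, 174, 123) = #70ae7b.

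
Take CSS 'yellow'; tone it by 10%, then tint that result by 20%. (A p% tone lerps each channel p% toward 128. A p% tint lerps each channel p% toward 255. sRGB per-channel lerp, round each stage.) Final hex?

#F5F53D

CSS yellow is rgb(255, 255, 0).
Lerp each channel 10% toward 128:
  R: 255 + 0.1×(128−255) = 255 − 12.7 = 242.3 → 242
  G: 255 + 0.1×(128−255) = 255 − 12.7 = 242.3 → 242
  B: 0 + 12.8 = 12.8 → 13
After the tone: rgb(242, 242, 13) = #F2F20D.
A 20% tint moves each channel 20% toward 255:
  R: 242 + 0.2×(255−242) = 242 + 2.6 = 244.6 → 245
  G: 242 + 0.2×(255−242) = 242 + 2.6 = 244.6 → 245
  B: 13 + 48.4 = 61.4 → 61
rgb(245, 245, 61) = #F5F53D.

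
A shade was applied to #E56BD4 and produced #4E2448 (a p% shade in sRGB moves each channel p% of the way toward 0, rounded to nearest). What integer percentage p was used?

#E56BD4 is rgb(229, 107, 212); #4E2448 is rgb(78, 36, 72).
On the R channel (widest range): 78 ≈ 229 + (p/100)(0 − 229), so p ≈ 100×(78 − 229)/(0 − 229) = -15100/-229 = 65.94.
p = 66 reproduces all three channels after rounding.

66%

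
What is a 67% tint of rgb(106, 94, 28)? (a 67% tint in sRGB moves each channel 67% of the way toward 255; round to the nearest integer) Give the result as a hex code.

Lerp each channel 67% toward 255:
  R: 106 + 0.67×(255−106) = 106 + 99.83 = 205.83 → 206
  G: 94 + 0.67×(255−94) = 94 + 107.87 = 201.87 → 202
  B: 28 + 152.09 = 180.09 → 180
rgb(206, 202, 180) = #cecab4.

#cecab4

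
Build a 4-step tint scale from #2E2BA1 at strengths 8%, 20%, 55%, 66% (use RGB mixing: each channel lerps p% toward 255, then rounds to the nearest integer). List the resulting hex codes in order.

#2E2BA1 is rgb(46, 43, 161).
8%: (46 + 16.72 = 62.72→63, 43 + 16.96 = 59.96→60, 161 + 7.52 = 168.52→169) → #3F3CA9
20%: (46 + 41.8 = 87.8→88, 43 + 42.4 = 85.4→85, 161 + 18.8 = 179.8→180) → #5855B4
55%: (46 + 114.95 = 160.95→161, 43 + 116.6 = 159.6→160, 161 + 51.7 = 212.7→213) → #A1A0D5
66%: (46 + 137.94 = 183.94→184, 43 + 139.92 = 182.92→183, 161 + 62.04 = 223.04→223) → #B8B7DF

#3F3CA9, #5855B4, #A1A0D5, #B8B7DF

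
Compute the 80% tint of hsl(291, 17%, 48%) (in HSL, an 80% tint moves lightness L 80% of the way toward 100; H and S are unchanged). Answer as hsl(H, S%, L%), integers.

hsl(291, 17%, 90%)

L moves 80% from 48 toward 100: 48 + 41.6 = 89.6 → 90.
H and S are unchanged.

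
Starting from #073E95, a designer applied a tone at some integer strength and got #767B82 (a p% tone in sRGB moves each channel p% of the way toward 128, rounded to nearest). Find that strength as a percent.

#073E95 is rgb(7, 62, 149); #767B82 is rgb(118, 123, 130).
On the R channel (widest range): 118 ≈ 7 + (p/100)(128 − 7), so p ≈ 100×(118 − 7)/(128 − 7) = 11100/121 = 91.74.
p = 92 reproduces all three channels after rounding.

92%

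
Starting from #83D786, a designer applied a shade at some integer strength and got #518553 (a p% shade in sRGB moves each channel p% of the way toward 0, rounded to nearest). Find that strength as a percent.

38%

#83D786 is rgb(131, 215, 134); #518553 is rgb(81, 133, 83).
On the G channel (widest range): 133 ≈ 215 + (p/100)(0 − 215), so p ≈ 100×(133 − 215)/(0 − 215) = -8200/-215 = 38.14.
p = 38 reproduces all three channels after rounding.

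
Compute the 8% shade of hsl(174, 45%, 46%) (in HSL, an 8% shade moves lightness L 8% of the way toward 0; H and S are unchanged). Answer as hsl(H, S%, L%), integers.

hsl(174, 45%, 42%)

L moves 8% from 46 toward 0: 46 − 3.68 = 42.32 → 42.
H and S are unchanged.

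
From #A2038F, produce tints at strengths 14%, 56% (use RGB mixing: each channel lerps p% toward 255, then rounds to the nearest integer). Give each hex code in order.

#AF269F, #D690CE

#A2038F is rgb(162, 3, 143).
14%: (162 + 13.02 = 175.02→175, 3 + 35.28 = 38.28→38, 143 + 15.68 = 158.68→159) → #AF269F
56%: (162 + 52.08 = 214.08→214, 3 + 141.12 = 144.12→144, 143 + 62.72 = 205.72→206) → #D690CE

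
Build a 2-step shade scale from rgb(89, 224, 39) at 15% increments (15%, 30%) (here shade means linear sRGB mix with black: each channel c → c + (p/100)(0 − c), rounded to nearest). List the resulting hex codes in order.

#4CBE21, #3E9D1B

15%: (89 − 13.35 = 75.65→76, 224 − 33.6 = 190.4→190, 39 − 5.85 = 33.15→33) → #4CBE21
30%: (89 − 26.7 = 62.3→62, 224 − 67.2 = 156.8→157, 39 − 11.7 = 27.3→27) → #3E9D1B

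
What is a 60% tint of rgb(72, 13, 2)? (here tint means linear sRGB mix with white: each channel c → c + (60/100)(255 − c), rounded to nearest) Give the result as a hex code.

#B69E9A

Per channel, c → c + 0.6(255 − c):
  R: 72 + 0.6×(255−72) = 72 + 109.8 = 181.8 → 182
  G: 13 + 145.2 = 158.2 → 158
  B: 2 + 151.8 = 153.8 → 154
rgb(182, 158, 154) = #B69E9A.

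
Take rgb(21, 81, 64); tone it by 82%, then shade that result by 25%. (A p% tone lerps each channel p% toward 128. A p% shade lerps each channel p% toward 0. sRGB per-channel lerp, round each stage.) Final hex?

Per channel, c → c + 0.82(128 − c):
  R: 21 + 0.82×(128−21) = 21 + 87.74 = 108.74 → 109
  G: 81 + 0.82×(128−81) = 81 + 38.54 = 119.54 → 120
  B: 64 + 0.82×(128−64) = 64 + 52.48 = 116.48 → 116
After the tone: rgb(109, 120, 116) = #6D7874.
Per channel, c → c + 0.25(0 − c):
  R: 109 + 0.25×(0−109) = 109 − 27.25 = 81.75 → 82
  G: 120 + 0.25×(0−120) = 120 − 30 = 90 → 90
  B: 116 + 0.25×(0−116) = 116 − 29 = 87 → 87
rgb(82, 90, 87) = #525A57.

#525A57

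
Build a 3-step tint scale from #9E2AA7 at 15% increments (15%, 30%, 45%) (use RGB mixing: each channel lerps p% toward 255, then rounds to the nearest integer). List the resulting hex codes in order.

#9E2AA7 is rgb(158, 42, 167).
15%: (158 + 14.55 = 172.55→173, 42 + 31.95 = 73.95→74, 167 + 13.2 = 180.2→180) → #AD4AB4
30%: (158 + 29.1 = 187.1→187, 42 + 63.9 = 105.9→106, 167 + 26.4 = 193.4→193) → #BB6AC1
45%: (158 + 43.65 = 201.65→202, 42 + 95.85 = 137.85→138, 167 + 39.6 = 206.6→207) → #CA8ACF

#AD4AB4, #BB6AC1, #CA8ACF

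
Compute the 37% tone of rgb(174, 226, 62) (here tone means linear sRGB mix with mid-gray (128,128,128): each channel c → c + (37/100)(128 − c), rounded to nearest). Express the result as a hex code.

#9DBE56

Lerp each channel 37% toward 128:
  R: 174 + 0.37×(128−174) = 174 − 17.02 = 156.98 → 157
  G: 226 − 36.26 = 189.74 → 190
  B: 62 + 24.42 = 86.42 → 86
rgb(157, 190, 86) = #9DBE56.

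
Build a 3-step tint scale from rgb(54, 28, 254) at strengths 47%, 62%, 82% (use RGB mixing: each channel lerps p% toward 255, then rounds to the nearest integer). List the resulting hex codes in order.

47%: (54 + 94.47 = 148.47→148, 28 + 106.69 = 134.69→135, 254→254) → #9487fe
62%: (54 + 124.62 = 178.62→179, 28 + 140.74 = 168.74→169, 254 + 0.62 = 254.62→255) → #b3a9ff
82%: (54 + 164.82 = 218.82→219, 28 + 186.14 = 214.14→214, 254 + 0.82 = 254.82→255) → #dbd6ff

#9487fe, #b3a9ff, #dbd6ff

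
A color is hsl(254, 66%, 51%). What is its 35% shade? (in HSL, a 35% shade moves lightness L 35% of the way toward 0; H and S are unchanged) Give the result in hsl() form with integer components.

hsl(254, 66%, 33%)

L moves 35% from 51 toward 0: 51 − 17.85 = 33.15 → 33.
H and S are unchanged.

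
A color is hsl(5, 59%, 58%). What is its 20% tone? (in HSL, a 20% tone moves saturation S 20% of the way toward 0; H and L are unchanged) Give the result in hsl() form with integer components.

S moves 20% from 59 toward 0: 59 − 11.8 = 47.2 → 47.
H and L are unchanged.

hsl(5, 47%, 58%)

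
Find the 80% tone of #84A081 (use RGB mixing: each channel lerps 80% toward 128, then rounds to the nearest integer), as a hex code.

#84A081 is rgb(132, 160, 129).
Lerp each channel 80% toward 128:
  R: 132 + 0.8×(128−132) = 132 − 3.2 = 128.8 → 129
  G: 160 − 25.6 = 134.4 → 134
  B: 129 − 0.8 = 128.2 → 128
rgb(129, 134, 128) = #818680.

#818680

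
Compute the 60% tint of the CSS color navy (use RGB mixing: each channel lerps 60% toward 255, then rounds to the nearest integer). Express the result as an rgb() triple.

CSS navy is rgb(0, 0, 128).
Lerp each channel 60% toward 255:
  R: 0 + 0.6×(255−0) = 0 + 153 = 153 → 153
  G: 0 + 0.6×(255−0) = 0 + 153 = 153 → 153
  B: 128 + 0.6×(255−128) = 128 + 76.2 = 204.2 → 204

rgb(153, 153, 204)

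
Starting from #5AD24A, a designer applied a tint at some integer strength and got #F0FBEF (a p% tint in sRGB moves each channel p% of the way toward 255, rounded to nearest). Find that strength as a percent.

#5AD24A is rgb(90, 210, 74); #F0FBEF is rgb(240, 251, 239).
On the B channel (widest range): 239 ≈ 74 + (p/100)(255 − 74), so p ≈ 100×(239 − 74)/(255 − 74) = 16500/181 = 91.16.
p = 91 reproduces all three channels after rounding.

91%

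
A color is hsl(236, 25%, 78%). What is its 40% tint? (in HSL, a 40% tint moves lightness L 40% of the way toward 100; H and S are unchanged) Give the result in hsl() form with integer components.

hsl(236, 25%, 87%)

L moves 40% from 78 toward 100: 78 + 8.8 = 86.8 → 87.
H and S are unchanged.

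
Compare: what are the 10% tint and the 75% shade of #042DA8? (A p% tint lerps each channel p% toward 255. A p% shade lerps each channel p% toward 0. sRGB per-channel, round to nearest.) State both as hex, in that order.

#042DA8 is rgb(4, 45, 168).
10% tint:
  R: 4 + 0.1×(255−4) = 4 + 25.1 = 29.1 → 29
  G: 45 + 0.1×(255−45) = 45 + 21 = 66 → 66
  B: 168 + 0.1×(255−168) = 168 + 8.7 = 176.7 → 177
  → #1D42B1
75% shade:
  R: 4 − 3 = 1 → 1
  G: 45 + 0.75×(0−45) = 45 − 33.75 = 11.25 → 11
  B: 168 + 0.75×(0−168) = 168 − 126 = 42 → 42
  → #010B2A

#1D42B1, #010B2A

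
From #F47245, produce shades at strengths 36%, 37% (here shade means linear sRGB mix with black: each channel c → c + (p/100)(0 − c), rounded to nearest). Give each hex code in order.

#9C492C, #9A482B

#F47245 is rgb(244, 114, 69).
36%: (244 − 87.84 = 156.16→156, 114 − 41.04 = 72.96→73, 69 − 24.84 = 44.16→44) → #9C492C
37%: (244 − 90.28 = 153.72→154, 114 − 42.18 = 71.82→72, 69 − 25.53 = 43.47→43) → #9A482B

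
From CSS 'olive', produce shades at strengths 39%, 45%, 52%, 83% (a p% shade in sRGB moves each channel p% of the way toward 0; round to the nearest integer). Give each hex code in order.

CSS olive is rgb(128, 128, 0).
39%: (128 − 49.92 = 78.08→78, 128 − 49.92 = 78.08→78, 0→0) → #4E4E00
45%: (128 − 57.6 = 70.4→70, 128 − 57.6 = 70.4→70, 0→0) → #464600
52%: (128 − 66.56 = 61.44→61, 128 − 66.56 = 61.44→61, 0→0) → #3D3D00
83%: (128 − 106.24 = 21.76→22, 128 − 106.24 = 21.76→22, 0→0) → #161600

#4E4E00, #464600, #3D3D00, #161600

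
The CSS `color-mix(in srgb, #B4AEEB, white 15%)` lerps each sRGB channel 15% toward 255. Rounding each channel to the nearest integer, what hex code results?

#B4AEEB is rgb(180, 174, 235).
Per channel, c → c + 0.15(255 − c):
  R: 180 + 11.25 = 191.25 → 191
  G: 174 + 0.15×(255−174) = 174 + 12.15 = 186.15 → 186
  B: 235 + 0.15×(255−235) = 235 + 3 = 238 → 238
rgb(191, 186, 238) = #BFBAEE.

#BFBAEE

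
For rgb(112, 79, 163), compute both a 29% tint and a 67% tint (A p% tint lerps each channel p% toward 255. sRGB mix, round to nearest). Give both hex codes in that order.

29% tint:
  R: 112 + 41.47 = 153.47 → 153
  G: 79 + 0.29×(255−79) = 79 + 51.04 = 130.04 → 130
  B: 163 + 26.68 = 189.68 → 190
  → #9982be
67% tint:
  R: 112 + 0.67×(255−112) = 112 + 95.81 = 207.81 → 208
  G: 79 + 117.92 = 196.92 → 197
  B: 163 + 61.64 = 224.64 → 225
  → #d0c5e1

#9982be, #d0c5e1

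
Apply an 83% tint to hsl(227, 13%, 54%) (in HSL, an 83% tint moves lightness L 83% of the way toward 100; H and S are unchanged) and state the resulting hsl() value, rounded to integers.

L moves 83% from 54 toward 100: 54 + 38.18 = 92.18 → 92.
H and S are unchanged.

hsl(227, 13%, 92%)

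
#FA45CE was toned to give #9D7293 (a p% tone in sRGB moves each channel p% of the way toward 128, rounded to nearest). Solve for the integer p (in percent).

76%

#FA45CE is rgb(250, 69, 206); #9D7293 is rgb(157, 114, 147).
On the R channel (widest range): 157 ≈ 250 + (p/100)(128 − 250), so p ≈ 100×(157 − 250)/(128 − 250) = -9300/-122 = 76.23.
p = 76 reproduces all three channels after rounding.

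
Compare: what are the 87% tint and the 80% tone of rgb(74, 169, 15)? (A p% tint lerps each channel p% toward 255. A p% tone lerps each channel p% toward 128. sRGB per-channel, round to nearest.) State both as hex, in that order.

87% tint:
  R: 74 + 157.47 = 231.47 → 231
  G: 169 + 74.82 = 243.82 → 244
  B: 15 + 0.87×(255−15) = 15 + 208.8 = 223.8 → 224
  → #E7F4E0
80% tone:
  R: 74 + 0.8×(128−74) = 74 + 43.2 = 117.2 → 117
  G: 169 + 0.8×(128−169) = 169 − 32.8 = 136.2 → 136
  B: 15 + 90.4 = 105.4 → 105
  → #758869

#E7F4E0, #758869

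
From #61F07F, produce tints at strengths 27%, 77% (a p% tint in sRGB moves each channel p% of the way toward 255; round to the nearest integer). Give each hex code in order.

#61F07F is rgb(97, 240, 127).
27%: (97 + 42.66 = 139.66→140, 240 + 4.05 = 244.05→244, 127 + 34.56 = 161.56→162) → #8CF4A2
77%: (97 + 121.66 = 218.66→219, 240 + 11.55 = 251.55→252, 127 + 98.56 = 225.56→226) → #DBFCE2

#8CF4A2, #DBFCE2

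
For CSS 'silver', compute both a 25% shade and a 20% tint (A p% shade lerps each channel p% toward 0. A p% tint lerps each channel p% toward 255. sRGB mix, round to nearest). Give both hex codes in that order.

CSS silver is rgb(192, 192, 192).
25% shade:
  R: 192 + 0.25×(0−192) = 192 − 48 = 144 → 144
  G: 192 − 48 = 144 → 144
  B: 192 + 0.25×(0−192) = 192 − 48 = 144 → 144
  → #909090
20% tint:
  R: 192 + 12.6 = 204.6 → 205
  G: 192 + 0.2×(255−192) = 192 + 12.6 = 204.6 → 205
  B: 192 + 12.6 = 204.6 → 205
  → #CDCDCD

#909090, #CDCDCD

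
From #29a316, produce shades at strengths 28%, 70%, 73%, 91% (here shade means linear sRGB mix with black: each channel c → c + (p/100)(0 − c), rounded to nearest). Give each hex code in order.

#1e7510, #0c3107, #0b2c06, #040f02

#29a316 is rgb(41, 163, 22).
28%: (41 − 11.48 = 29.52→30, 163 − 45.64 = 117.36→117, 22 − 6.16 = 15.84→16) → #1e7510
70%: (41 − 28.7 = 12.3→12, 163 − 114.1 = 48.9→49, 22 − 15.4 = 6.6→7) → #0c3107
73%: (41 − 29.93 = 11.07→11, 163 − 118.99 = 44.01→44, 22 − 16.06 = 5.94→6) → #0b2c06
91%: (41 − 37.31 = 3.69→4, 163 − 148.33 = 14.67→15, 22 − 20.02 = 1.98→2) → #040f02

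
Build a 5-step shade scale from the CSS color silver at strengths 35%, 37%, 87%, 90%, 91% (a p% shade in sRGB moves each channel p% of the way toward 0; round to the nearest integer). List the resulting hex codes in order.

CSS silver is rgb(192, 192, 192).
35%: (192 − 67.2 = 124.8→125, 192 − 67.2 = 124.8→125, 192 − 67.2 = 124.8→125) → #7d7d7d
37%: (192 − 71.04 = 120.96→121, 192 − 71.04 = 120.96→121, 192 − 71.04 = 120.96→121) → #797979
87%: (192 − 167.04 = 24.96→25, 192 − 167.04 = 24.96→25, 192 − 167.04 = 24.96→25) → #191919
90%: (192 − 172.8 = 19.2→19, 192 − 172.8 = 19.2→19, 192 − 172.8 = 19.2→19) → #131313
91%: (192 − 174.72 = 17.28→17, 192 − 174.72 = 17.28→17, 192 − 174.72 = 17.28→17) → #111111

#7d7d7d, #797979, #191919, #131313, #111111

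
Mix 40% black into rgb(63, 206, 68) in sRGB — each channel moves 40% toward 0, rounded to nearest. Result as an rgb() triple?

rgb(38, 124, 41)

Per channel, c → c + 0.4(0 − c):
  R: 63 + 0.4×(0−63) = 63 − 25.2 = 37.8 → 38
  G: 206 + 0.4×(0−206) = 206 − 82.4 = 123.6 → 124
  B: 68 + 0.4×(0−68) = 68 − 27.2 = 40.8 → 41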